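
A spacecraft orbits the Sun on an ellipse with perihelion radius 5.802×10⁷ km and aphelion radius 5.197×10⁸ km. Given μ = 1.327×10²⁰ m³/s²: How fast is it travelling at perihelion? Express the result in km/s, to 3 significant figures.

v ≈ 64.1 km/s

Semi-major axis a = (r_p + r_a)/2 = 2.8886×10⁸ km = 2.889×10¹¹ m.
Vis-viva: v² = μ(2/r − 1/a) = 1.327×10²⁰ × (3.447×10⁻¹¹ − 3.462×10⁻¹²) = 4.115×10⁹ m²/s².
v = 64150 m/s = 64.15 km/s.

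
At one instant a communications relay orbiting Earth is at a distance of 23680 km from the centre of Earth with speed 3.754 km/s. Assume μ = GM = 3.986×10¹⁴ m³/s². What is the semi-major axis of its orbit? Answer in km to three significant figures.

a ≈ 20400 km

r = 2.368×10⁷ m.
Vis-viva rearranged: 1/a = 2/r − v²/μ = 8.446×10⁻⁸ − 3.536×10⁻⁸ = 4.910×10⁻⁸ m⁻¹.
a = 2.036×10⁷ m = 20365 km.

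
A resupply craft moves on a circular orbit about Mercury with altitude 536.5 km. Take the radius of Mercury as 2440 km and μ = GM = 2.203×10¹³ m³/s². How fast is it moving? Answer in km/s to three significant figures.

r = 2440 + 536.5 = 2976.5 km = 2.9765×10⁶ m.
For a circular orbit v = √(μ/r) = √(2.203×10¹³ / 2.976×10⁶) = √(7.401×10⁶) = 2721 m/s.
That is 2.721 km/s.

v ≈ 2.72 km/s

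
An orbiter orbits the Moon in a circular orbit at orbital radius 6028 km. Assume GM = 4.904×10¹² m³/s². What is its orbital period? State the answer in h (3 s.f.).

r = 6028 km = 6.028×10⁶ m.
Kepler's third law: T = 2π√(r³/μ) = 2π√((6.028×10⁶)³ / 4.904×10¹²).
r³/μ = 4.467×10⁷ s², so T = 2π × 6.683×10³ = 4.199×10⁴ s.
Converting: 4.199×10⁴ s ÷ 3600 = 11.66 h.

T ≈ 11.7 h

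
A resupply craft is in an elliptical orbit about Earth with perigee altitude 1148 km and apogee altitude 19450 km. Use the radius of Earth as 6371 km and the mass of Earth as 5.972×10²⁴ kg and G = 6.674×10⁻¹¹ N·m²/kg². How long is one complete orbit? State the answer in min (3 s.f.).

μ = GM = 6.674×10⁻¹¹ × 5.972×10²⁴ = 3.986×10¹⁴ m³/s².
r_p = 6371 + 1148 = 7519.0 km = 7.5190×10⁶ m.
r_a = 6371 + 19450 = 25821 km = 2.5821×10⁷ m.
Semi-major axis a = (r_p + r_a)/2 = (7519.0 + 25821)/2 = 16670 km = 1.667×10⁷ m.
By Kepler's third law T = 2π√(a³/μ) = 2π × 3.409×10³ = 2.142×10⁴ s.
= 357.0 min.

T ≈ 357 min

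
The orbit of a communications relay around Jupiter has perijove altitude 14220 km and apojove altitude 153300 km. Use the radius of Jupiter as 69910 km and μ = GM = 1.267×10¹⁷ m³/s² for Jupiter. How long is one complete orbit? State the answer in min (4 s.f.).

T ≈ 560.4 min

r_p = 69910 + 14220 = 84130 km = 8.4130×10⁷ m.
r_a = 69910 + 153300 = 223210 km = 2.2321×10⁸ m.
Semi-major axis a = (r_p + r_a)/2 = (84130 + 2.2321×10⁵)/2 = 1.5367×10⁵ km = 1.537×10⁸ m.
By Kepler's third law T = 2π√(a³/μ) = 2π × 5.352×10³ = 3.363×10⁴ s.
= 560.4 min.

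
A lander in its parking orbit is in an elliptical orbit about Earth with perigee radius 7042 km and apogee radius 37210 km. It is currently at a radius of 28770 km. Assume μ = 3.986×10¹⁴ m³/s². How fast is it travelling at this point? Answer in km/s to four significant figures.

Semi-major axis a = (r_p + r_a)/2 = 22126 km = 2.213×10⁷ m.
Vis-viva: v² = μ(2/r − 1/a) = 3.986×10¹⁴ × (6.952×10⁻⁸ − 4.520×10⁻⁸) = 9.694×10⁶ m²/s².
v = 3114 m/s = 3.114 km/s.

v ≈ 3.114 km/s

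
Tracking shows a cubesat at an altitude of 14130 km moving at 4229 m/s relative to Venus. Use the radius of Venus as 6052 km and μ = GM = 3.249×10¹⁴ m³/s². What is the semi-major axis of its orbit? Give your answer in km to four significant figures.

r = 6052 + 14130 = 20182 km = 2.018×10⁷ m.
Vis-viva rearranged: 1/a = 2/r − v²/μ = 9.910×10⁻⁸ − 5.505×10⁻⁸ = 4.405×10⁻⁸ m⁻¹.
a = 2.270×10⁷ m = 22700 km.

a ≈ 22700 km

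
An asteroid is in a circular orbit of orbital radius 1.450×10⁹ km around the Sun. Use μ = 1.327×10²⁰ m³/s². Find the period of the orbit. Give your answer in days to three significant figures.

T ≈ 11000 days

r = 1.450×10⁹ km = 1.450×10¹² m.
Kepler's third law: T = 2π√(r³/μ) = 2π√((1.450×10¹²)³ / 1.327×10²⁰).
r³/μ = 2.297×10¹⁶ s², so T = 2π × 1.516×10⁸ = 9.523×10⁸ s.
Converting: 9.523×10⁸ s ÷ 86400 = 11020 days.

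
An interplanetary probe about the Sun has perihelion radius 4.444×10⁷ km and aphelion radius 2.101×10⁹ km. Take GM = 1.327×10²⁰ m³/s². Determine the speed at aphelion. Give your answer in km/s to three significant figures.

v ≈ 1.62 km/s

Semi-major axis a = (r_p + r_a)/2 = 1.0727×10⁹ km = 1.073×10¹² m.
Vis-viva: v² = μ(2/r − 1/a) = 1.327×10²⁰ × (9.519×10⁻¹³ − 9.322×10⁻¹³) = 2.617×10⁶ m²/s².
v = 1618 m/s = 1.618 km/s.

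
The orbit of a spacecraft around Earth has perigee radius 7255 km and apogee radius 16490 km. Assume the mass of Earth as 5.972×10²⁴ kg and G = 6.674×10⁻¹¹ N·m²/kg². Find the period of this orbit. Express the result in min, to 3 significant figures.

T ≈ 215 min

μ = GM = 6.674×10⁻¹¹ × 5.972×10²⁴ = 3.986×10¹⁴ m³/s².
Semi-major axis a = (r_p + r_a)/2 = (7255.0 + 16490)/2 = 11872 km = 1.187×10⁷ m.
By Kepler's third law T = 2π√(a³/μ) = 2π × 2.049×10³ = 1.287×10⁴ s.
= 214.6 min.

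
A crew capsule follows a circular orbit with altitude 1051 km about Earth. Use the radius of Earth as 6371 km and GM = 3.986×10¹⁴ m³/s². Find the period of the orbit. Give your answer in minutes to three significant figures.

r = 6371 + 1051 = 7422.0 km = 7.4220×10⁶ m.
Kepler's third law: T = 2π√(r³/μ) = 2π√((7.422×10⁶)³ / 3.986×10¹⁴).
r³/μ = 1.026×10⁶ s², so T = 2π × 1.013×10³ = 6.363×10³ s.
Converting: 6.363×10³ s ÷ 60.00 = 106.1 minutes.

T ≈ 106 minutes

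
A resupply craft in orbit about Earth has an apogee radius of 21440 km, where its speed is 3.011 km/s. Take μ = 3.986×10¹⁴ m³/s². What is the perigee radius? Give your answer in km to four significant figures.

perigee radius ≈ 6913 km

r_a = 2.144×10⁷ m.
Specific energy ε = v²/2 − μ/r = -1.406×10⁷ J/kg, so a = −μ/(2ε) = 1.418×10⁷ m.
The apsides satisfy r_p + r_a = 2a, so the perigee radius is 2a − r_a = 6.913×10⁶ m = 6913.2 km.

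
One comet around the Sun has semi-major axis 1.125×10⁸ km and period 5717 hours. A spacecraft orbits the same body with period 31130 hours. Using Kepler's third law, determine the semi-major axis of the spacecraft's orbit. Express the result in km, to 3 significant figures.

a₂ ≈ 3.48×10⁸ km

Kepler's third law: a³ ∝ T², so a₂ = a₁ (T₂/T₁)^(2/3).
T₂/T₁ = 5.445, (T₂/T₁)^(2/3) = 3.095.
a₂ = 1.125×10⁸ × 3.095 = 3.482×10⁸ km.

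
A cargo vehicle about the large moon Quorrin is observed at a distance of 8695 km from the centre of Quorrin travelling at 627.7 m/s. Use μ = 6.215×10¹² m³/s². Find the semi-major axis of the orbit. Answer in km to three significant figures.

a ≈ 6000 km

r = 8.695×10⁶ m.
Vis-viva rearranged: 1/a = 2/r − v²/μ = 2.300×10⁻⁷ − 6.340×10⁻⁸ = 1.666×10⁻⁷ m⁻¹.
a = 6.002×10⁶ m = 6001.6 km.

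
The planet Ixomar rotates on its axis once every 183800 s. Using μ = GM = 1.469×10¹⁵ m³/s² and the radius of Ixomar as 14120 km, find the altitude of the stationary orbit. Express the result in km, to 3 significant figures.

h_sync ≈ 93800 km

A synchronous orbit has period T, so by Kepler's third law a = (μT²/4π²)^(1/3).
μT²/4π² = 1.469×10¹⁵ × (1.838×10⁵)² / 39.48 = 1.257×10²⁴ m³.
a = 1.079×10⁸ m = 1.0792×10⁵ km.
Altitude h = a − R = 1.0792×10⁵ − 14120 = 93804 km.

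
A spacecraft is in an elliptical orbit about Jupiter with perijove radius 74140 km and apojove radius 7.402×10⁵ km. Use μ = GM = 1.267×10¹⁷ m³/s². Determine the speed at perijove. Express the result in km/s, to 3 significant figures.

v ≈ 55.7 km/s

Semi-major axis a = (r_p + r_a)/2 = 4.0717×10⁵ km = 4.072×10⁸ m.
Vis-viva: v² = μ(2/r − 1/a) = 1.267×10¹⁷ × (2.698×10⁻⁸ − 2.456×10⁻⁹) = 3.107×10⁹ m²/s².
v = 55740 m/s = 55.74 km/s.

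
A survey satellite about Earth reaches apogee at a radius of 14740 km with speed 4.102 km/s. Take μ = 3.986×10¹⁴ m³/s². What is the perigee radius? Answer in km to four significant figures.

perigee radius ≈ 6657 km

r_a = 1.474×10⁷ m.
Specific energy ε = v²/2 − μ/r = -1.863×10⁷ J/kg, so a = −μ/(2ε) = 1.070×10⁷ m.
The apsides satisfy r_p + r_a = 2a, so the perigee radius is 2a − r_a = 6.657×10⁶ m = 6656.9 km.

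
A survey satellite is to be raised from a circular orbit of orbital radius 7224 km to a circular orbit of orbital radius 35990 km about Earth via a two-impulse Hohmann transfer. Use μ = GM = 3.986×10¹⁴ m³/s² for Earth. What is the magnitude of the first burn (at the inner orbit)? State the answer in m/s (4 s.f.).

Δv ≈ 2159 m/s

r₁ = 7224 km = 7.224×10⁶ m.
r₂ = 35990 km = 3.599×10⁷ m.
Transfer ellipse a_t = (r₁ + r₂)/2 = 2.161×10⁷ m.
At r₁: circular v_c1 = √(μ/r₁) = 7428 m/s; transfer-perigee v_p = √[μ(2/r₁ − 1/a_t)] = 9587 m/s.
Δv₁ = v_p − v_c1 = 2159 m/s.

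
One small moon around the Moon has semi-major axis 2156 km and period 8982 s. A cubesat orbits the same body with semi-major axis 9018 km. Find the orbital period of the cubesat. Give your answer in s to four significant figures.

T₂ ≈ 76840 s

Kepler's third law: T² ∝ a³, so T₂ = T₁ (a₂/a₁)^(3/2).
a₂/a₁ = 4.183, (a₂/a₁)^(3/2) = 8.554.
T₂ = 8982 × 8.554 = 76840 s.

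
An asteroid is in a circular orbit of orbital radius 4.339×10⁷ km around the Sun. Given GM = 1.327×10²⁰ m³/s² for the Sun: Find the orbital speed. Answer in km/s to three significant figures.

v ≈ 55.3 km/s

r = 4.339×10⁷ km = 4.339×10¹⁰ m.
For a circular orbit v = √(μ/r) = √(1.327×10²⁰ / 4.339×10¹⁰) = √(3.058×10⁹) = 55300 m/s.
That is 55.30 km/s.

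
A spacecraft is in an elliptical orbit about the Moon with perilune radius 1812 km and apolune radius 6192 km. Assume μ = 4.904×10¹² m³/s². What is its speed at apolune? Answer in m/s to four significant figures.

v ≈ 598.8 m/s

Semi-major axis a = (r_p + r_a)/2 = 4002.0 km = 4.002×10⁶ m.
Vis-viva: v² = μ(2/r − 1/a) = 4.904×10¹² × (3.230×10⁻⁷ − 2.499×10⁻⁷) = 3.586×10⁵ m²/s².
v = 598.8 m/s.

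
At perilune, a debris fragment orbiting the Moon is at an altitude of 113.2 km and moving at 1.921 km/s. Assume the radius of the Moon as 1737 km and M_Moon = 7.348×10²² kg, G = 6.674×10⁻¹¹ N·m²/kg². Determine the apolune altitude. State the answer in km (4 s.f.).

apolune altitude ≈ 2502 km

μ = GM = 6.674×10⁻¹¹ × 7.348×10²² = 4.904×10¹² m³/s².
r_p = 1737 + 113.2 = 1850.2 km = 1.850×10⁶ m.
Specific energy ε = v²/2 − μ/r = -8.054×10⁵ J/kg, so a = −μ/(2ε) = 3.044×10⁶ m.
The apsides satisfy r_p + r_a = 2a, so the apolune radius is 2a − r_p = 4.239×10⁶ m = 4238.5 km.
Apolune altitude = 4238.5 − 1737 = 2501.5 km.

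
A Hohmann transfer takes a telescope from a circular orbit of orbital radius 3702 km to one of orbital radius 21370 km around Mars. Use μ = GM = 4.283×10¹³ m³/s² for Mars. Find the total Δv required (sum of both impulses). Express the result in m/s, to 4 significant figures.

Δv_total ≈ 1686 m/s

r₁ = 3702 km = 3.702×10⁶ m.
r₂ = 21370 km = 2.137×10⁷ m.
Transfer ellipse a_t = (r₁ + r₂)/2 = 1.254×10⁷ m.
At r₁: circular v_c1 = √(μ/r₁) = 3401 m/s; transfer-periapsis v_p = √[μ(2/r₁ − 1/a_t)] = 4441 m/s.
Δv₁ = v_p − v_c1 = 1040 m/s.
At r₂: circular v_c2 = √(μ/r₂) = 1416 m/s; transfer-apoapsis v_a = √[μ(2/r₂ − 1/a_t)] = 769.3 m/s.
Δv₂ = v_c2 − v_a = 646.4 m/s.
Total Δv = Δv₁ + Δv₂ = 1686 m/s.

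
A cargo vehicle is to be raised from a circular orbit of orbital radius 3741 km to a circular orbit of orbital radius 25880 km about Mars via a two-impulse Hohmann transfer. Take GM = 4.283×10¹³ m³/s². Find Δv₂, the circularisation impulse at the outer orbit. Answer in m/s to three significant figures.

Δv ≈ 640 m/s

r₁ = 3741 km = 3.741×10⁶ m.
r₂ = 25880 km = 2.588×10⁷ m.
Transfer ellipse a_t = (r₁ + r₂)/2 = 1.481×10⁷ m.
At r₁: circular v_c1 = √(μ/r₁) = 3384 m/s; transfer-periapsis v_p = √[μ(2/r₁ − 1/a_t)] = 4473 m/s.
At r₂: circular v_c2 = √(μ/r₂) = 1286 m/s; transfer-apoapsis v_a = √[μ(2/r₂ − 1/a_t)] = 646.5 m/s.
Δv₂ = v_c2 − v_a = 639.9 m/s.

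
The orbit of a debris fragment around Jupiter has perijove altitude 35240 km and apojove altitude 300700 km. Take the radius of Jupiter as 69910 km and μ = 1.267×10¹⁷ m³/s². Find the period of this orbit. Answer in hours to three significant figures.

T ≈ 18.0 hours

r_p = 69910 + 35240 = 105150 km = 1.0515×10⁸ m.
r_a = 69910 + 300700 = 370610 km = 3.7061×10⁸ m.
Semi-major axis a = (r_p + r_a)/2 = (1.0515×10⁵ + 3.7061×10⁵)/2 = 2.3788×10⁵ km = 2.379×10⁸ m.
By Kepler's third law T = 2π√(a³/μ) = 2π × 1.031×10⁴ = 6.476×10⁴ s.
= 17.99 hours.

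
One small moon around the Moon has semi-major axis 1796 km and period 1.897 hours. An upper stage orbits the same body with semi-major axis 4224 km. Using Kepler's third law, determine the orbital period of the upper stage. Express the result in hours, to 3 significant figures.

Kepler's third law: T² ∝ a³, so T₂ = T₁ (a₂/a₁)^(3/2).
a₂/a₁ = 2.352, (a₂/a₁)^(3/2) = 3.607.
T₂ = 1.897 × 3.607 = 6.842 hours.

T₂ ≈ 6.84 hours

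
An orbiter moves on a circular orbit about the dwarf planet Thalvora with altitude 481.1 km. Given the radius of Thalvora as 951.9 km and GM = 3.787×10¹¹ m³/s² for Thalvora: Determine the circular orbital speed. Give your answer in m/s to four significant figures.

r = 951.9 + 481.1 = 1433.0 km = 1.4330×10⁶ m.
For a circular orbit v = √(μ/r) = √(3.787×10¹¹ / 1.433×10⁶) = √(2.643×10⁵) = 514.1 m/s.

v ≈ 514.1 m/s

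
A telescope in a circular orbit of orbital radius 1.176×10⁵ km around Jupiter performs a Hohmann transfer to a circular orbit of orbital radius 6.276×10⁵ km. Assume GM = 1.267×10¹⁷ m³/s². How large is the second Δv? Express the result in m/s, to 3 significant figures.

r₁ = 1.176×10⁵ km = 1.176×10⁸ m.
r₂ = 6.276×10⁵ km = 6.276×10⁸ m.
Transfer ellipse a_t = (r₁ + r₂)/2 = 3.726×10⁸ m.
At r₁: circular v_c1 = √(μ/r₁) = 32820 m/s; transfer-perijove v_p = √[μ(2/r₁ − 1/a_t)] = 42600 m/s.
At r₂: circular v_c2 = √(μ/r₂) = 14210 m/s; transfer-apojove v_a = √[μ(2/r₂ − 1/a_t)] = 7982 m/s.
Δv₂ = v_c2 − v_a = 6226 m/s.

Δv ≈ 6230 m/s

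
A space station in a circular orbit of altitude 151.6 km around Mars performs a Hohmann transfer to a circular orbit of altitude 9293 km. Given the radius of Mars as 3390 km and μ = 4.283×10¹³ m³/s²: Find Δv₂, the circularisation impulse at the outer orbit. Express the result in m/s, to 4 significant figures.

r₁ = 3390 + 151.6 = 3541.6 km = 3.5416×10⁶ m.
r₂ = 3390 + 9293 = 12683 km = 1.2683×10⁷ m.
Transfer ellipse a_t = (r₁ + r₂)/2 = 8.112×10⁶ m.
At r₁: circular v_c1 = √(μ/r₁) = 3478 m/s; transfer-periapsis v_p = √[μ(2/r₁ − 1/a_t)] = 4348 m/s.
At r₂: circular v_c2 = √(μ/r₂) = 1838 m/s; transfer-apoapsis v_a = √[μ(2/r₂ − 1/a_t)] = 1214 m/s.
Δv₂ = v_c2 − v_a = 623.4 m/s.

Δv ≈ 623.4 m/s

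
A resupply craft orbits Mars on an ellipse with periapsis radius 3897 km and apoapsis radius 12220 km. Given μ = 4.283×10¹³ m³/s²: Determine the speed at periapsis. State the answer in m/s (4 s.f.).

v ≈ 4082 m/s

Semi-major axis a = (r_p + r_a)/2 = 8058.5 km = 8.058×10⁶ m.
Vis-viva: v² = μ(2/r − 1/a) = 4.283×10¹³ × (5.132×10⁻⁷ − 1.241×10⁻⁷) = 1.667×10⁷ m²/s².
v = 4082 m/s.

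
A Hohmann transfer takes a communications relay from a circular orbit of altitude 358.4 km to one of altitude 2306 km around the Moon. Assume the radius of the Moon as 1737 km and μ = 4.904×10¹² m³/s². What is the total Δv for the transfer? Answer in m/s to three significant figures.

Δv_total ≈ 417 m/s

r₁ = 1737 + 358.4 = 2095.4 km = 2.0954×10⁶ m.
r₂ = 1737 + 2306 = 4043.0 km = 4.0430×10⁶ m.
Transfer ellipse a_t = (r₁ + r₂)/2 = 3.069×10⁶ m.
At r₁: circular v_c1 = √(μ/r₁) = 1530 m/s; transfer-perilune v_p = √[μ(2/r₁ − 1/a_t)] = 1756 m/s.
Δv₁ = v_p − v_c1 = 226.0 m/s.
At r₂: circular v_c2 = √(μ/r₂) = 1101 m/s; transfer-apolune v_a = √[μ(2/r₂ − 1/a_t)] = 910.0 m/s.
Δv₂ = v_c2 − v_a = 191.3 m/s.
Total Δv = Δv₁ + Δv₂ = 417.3 m/s.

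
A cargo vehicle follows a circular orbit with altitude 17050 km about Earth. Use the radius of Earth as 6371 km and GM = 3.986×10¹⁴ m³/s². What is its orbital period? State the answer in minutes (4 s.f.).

r = 6371 + 17050 = 23421 km = 2.3421×10⁷ m.
Kepler's third law: T = 2π√(r³/μ) = 2π√((2.342×10⁷)³ / 3.986×10¹⁴).
r³/μ = 3.223×10⁷ s², so T = 2π × 5.677×10³ = 3.567×10⁴ s.
Converting: 3.567×10⁴ s ÷ 60.00 = 594.5 minutes.

T ≈ 594.5 minutes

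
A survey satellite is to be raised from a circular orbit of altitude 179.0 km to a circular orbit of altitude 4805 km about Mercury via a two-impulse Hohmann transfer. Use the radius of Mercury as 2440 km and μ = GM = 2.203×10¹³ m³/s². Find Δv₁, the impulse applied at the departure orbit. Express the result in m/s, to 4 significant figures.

Δv ≈ 614.9 m/s

r₁ = 2440 + 179.0 = 2619.0 km = 2.6190×10⁶ m.
r₂ = 2440 + 4805 = 7245.0 km = 7.2450×10⁶ m.
Transfer ellipse a_t = (r₁ + r₂)/2 = 4.932×10⁶ m.
At r₁: circular v_c1 = √(μ/r₁) = 2900 m/s; transfer-periherm v_p = √[μ(2/r₁ − 1/a_t)] = 3515 m/s.
Δv₁ = v_p − v_c1 = 614.9 m/s.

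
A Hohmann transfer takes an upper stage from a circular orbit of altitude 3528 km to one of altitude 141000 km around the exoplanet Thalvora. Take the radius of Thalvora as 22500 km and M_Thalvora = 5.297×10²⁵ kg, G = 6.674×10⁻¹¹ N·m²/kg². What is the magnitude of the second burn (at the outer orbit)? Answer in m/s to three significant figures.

μ = GM = 6.674×10⁻¹¹ × 5.297×10²⁵ = 3.535×10¹⁵ m³/s².
r₁ = 22500 + 3528 = 26028 km = 2.6028×10⁷ m.
r₂ = 22500 + 141000 = 163500 km = 1.6350×10⁸ m.
Transfer ellipse a_t = (r₁ + r₂)/2 = 9.476×10⁷ m.
At r₁: circular v_c1 = √(μ/r₁) = 11650 m/s; transfer-periapsis v_p = √[μ(2/r₁ − 1/a_t)] = 15310 m/s.
At r₂: circular v_c2 = √(μ/r₂) = 4650 m/s; transfer-apoapsis v_a = √[μ(2/r₂ − 1/a_t)] = 2437 m/s.
Δv₂ = v_c2 − v_a = 2213 m/s.

Δv ≈ 2210 m/s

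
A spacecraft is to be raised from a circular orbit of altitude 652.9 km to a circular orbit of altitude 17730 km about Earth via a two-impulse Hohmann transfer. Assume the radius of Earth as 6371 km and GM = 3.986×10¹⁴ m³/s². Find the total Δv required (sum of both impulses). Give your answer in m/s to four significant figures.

r₁ = 6371 + 652.9 = 7023.9 km = 7.0239×10⁶ m.
r₂ = 6371 + 17730 = 24101 km = 2.4101×10⁷ m.
Transfer ellipse a_t = (r₁ + r₂)/2 = 1.556×10⁷ m.
At r₁: circular v_c1 = √(μ/r₁) = 7533 m/s; transfer-perigee v_p = √[μ(2/r₁ − 1/a_t)] = 9375 m/s.
Δv₁ = v_p − v_c1 = 1842 m/s.
At r₂: circular v_c2 = √(μ/r₂) = 4067 m/s; transfer-apogee v_a = √[μ(2/r₂ − 1/a_t)] = 2732 m/s.
Δv₂ = v_c2 − v_a = 1335 m/s.
Total Δv = Δv₁ + Δv₂ = 3176 m/s.

Δv_total ≈ 3176 m/s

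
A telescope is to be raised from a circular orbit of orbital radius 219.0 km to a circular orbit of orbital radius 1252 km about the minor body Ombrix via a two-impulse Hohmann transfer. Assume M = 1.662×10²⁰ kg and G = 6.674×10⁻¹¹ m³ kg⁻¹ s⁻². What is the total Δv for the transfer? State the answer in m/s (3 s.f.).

Δv_total ≈ 111 m/s

μ = GM = 6.674×10⁻¹¹ × 1.662×10²⁰ = 1.109×10¹⁰ m³/s².
r₁ = 219.0 km = 2.190×10⁵ m.
r₂ = 1252 km = 1.252×10⁶ m.
Transfer ellipse a_t = (r₁ + r₂)/2 = 7.355×10⁵ m.
At r₁: circular v_c1 = √(μ/r₁) = 225.1 m/s; transfer-periapsis v_p = √[μ(2/r₁ − 1/a_t)] = 293.6 m/s.
Δv₁ = v_p − v_c1 = 68.57 m/s.
At r₂: circular v_c2 = √(μ/r₂) = 94.13 m/s; transfer-apoapsis v_a = √[μ(2/r₂ − 1/a_t)] = 51.36 m/s.
Δv₂ = v_c2 − v_a = 42.76 m/s.
Total Δv = Δv₁ + Δv₂ = 111.3 m/s.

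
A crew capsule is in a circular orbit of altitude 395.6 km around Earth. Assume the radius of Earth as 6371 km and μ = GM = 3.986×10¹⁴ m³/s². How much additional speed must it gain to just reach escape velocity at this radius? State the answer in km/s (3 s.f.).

Δv ≈ 3.18 km/s

r = 6371 + 395.6 = 6766.6 km = 6.7666×10⁶ m.
Circular speed v_c = √(μ/r) = 7675 m/s.
Escape speed v_esc = √(2μ/r) = √2 × v_c = 10850 m/s.
Δv = v_esc − v_c = 3179 m/s = 3.179 km/s.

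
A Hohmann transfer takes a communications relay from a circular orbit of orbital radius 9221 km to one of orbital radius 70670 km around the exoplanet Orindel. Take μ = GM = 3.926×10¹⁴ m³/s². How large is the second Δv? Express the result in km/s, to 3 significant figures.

r₁ = 9221 km = 9.221×10⁶ m.
r₂ = 70670 km = 7.067×10⁷ m.
Transfer ellipse a_t = (r₁ + r₂)/2 = 3.995×10⁷ m.
At r₁: circular v_c1 = √(μ/r₁) = 6525 m/s; transfer-periapsis v_p = √[μ(2/r₁ − 1/a_t)] = 8679 m/s.
At r₂: circular v_c2 = √(μ/r₂) = 2357 m/s; transfer-apoapsis v_a = √[μ(2/r₂ − 1/a_t)] = 1132 m/s.
Δv₂ = v_c2 − v_a = 1225 m/s.
= 1.225 km/s.

Δv ≈ 1.22 km/s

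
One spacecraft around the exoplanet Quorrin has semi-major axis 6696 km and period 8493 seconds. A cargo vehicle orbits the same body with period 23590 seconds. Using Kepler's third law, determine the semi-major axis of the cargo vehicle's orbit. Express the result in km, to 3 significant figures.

a₂ ≈ 13200 km

Kepler's third law: a³ ∝ T², so a₂ = a₁ (T₂/T₁)^(2/3).
T₂/T₁ = 2.778, (T₂/T₁)^(2/3) = 1.976.
a₂ = 6696 × 1.976 = 13230 km.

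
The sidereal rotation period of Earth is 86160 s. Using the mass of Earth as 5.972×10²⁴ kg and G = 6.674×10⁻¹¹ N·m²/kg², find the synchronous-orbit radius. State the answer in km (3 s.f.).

r_sync ≈ 42200 km

μ = GM = 6.674×10⁻¹¹ × 5.972×10²⁴ = 3.986×10¹⁴ m³/s².
A synchronous orbit has period T, so by Kepler's third law a = (μT²/4π²)^(1/3).
μT²/4π² = 3.986×10¹⁴ × (8.616×10⁴)² / 39.48 = 7.495×10²² m³.
a = 4.216×10⁷ m = 42162 km.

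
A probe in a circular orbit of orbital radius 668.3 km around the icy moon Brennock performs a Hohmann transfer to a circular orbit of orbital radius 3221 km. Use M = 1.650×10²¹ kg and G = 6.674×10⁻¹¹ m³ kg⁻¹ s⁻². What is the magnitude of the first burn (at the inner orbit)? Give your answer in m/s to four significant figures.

μ = GM = 6.674×10⁻¹¹ × 1.650×10²¹ = 1.101×10¹¹ m³/s².
r₁ = 668.3 km = 6.683×10⁵ m.
r₂ = 3221 km = 3.221×10⁶ m.
Transfer ellipse a_t = (r₁ + r₂)/2 = 1.945×10⁶ m.
At r₁: circular v_c1 = √(μ/r₁) = 405.9 m/s; transfer-periapsis v_p = √[μ(2/r₁ − 1/a_t)] = 522.4 m/s.
Δv₁ = v_p − v_c1 = 116.5 m/s.

Δv ≈ 116.5 m/s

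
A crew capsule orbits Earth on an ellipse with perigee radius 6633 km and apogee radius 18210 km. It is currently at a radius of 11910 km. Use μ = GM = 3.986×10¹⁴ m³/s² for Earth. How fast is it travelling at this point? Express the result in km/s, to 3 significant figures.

Semi-major axis a = (r_p + r_a)/2 = 12422 km = 1.242×10⁷ m.
Vis-viva: v² = μ(2/r − 1/a) = 3.986×10¹⁴ × (1.679×10⁻⁷ − 8.051×10⁻⁸) = 3.485×10⁷ m²/s².
v = 5903 m/s = 5.903 km/s.

v ≈ 5.90 km/s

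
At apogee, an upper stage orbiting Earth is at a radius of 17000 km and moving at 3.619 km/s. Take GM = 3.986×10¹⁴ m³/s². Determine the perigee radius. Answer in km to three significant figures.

perigee radius ≈ 6590 km

r_a = 1.700×10⁷ m.
Specific energy ε = v²/2 − μ/r = -1.690×10⁷ J/kg, so a = −μ/(2ε) = 1.179×10⁷ m.
The apsides satisfy r_p + r_a = 2a, so the perigee radius is 2a − r_a = 6.588×10⁶ m = 6587.9 km.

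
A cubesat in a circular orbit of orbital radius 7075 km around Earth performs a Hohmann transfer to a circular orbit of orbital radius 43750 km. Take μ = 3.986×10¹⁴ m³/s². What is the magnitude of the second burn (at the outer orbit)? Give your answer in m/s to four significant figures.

r₁ = 7075 km = 7.075×10⁶ m.
r₂ = 43750 km = 4.375×10⁷ m.
Transfer ellipse a_t = (r₁ + r₂)/2 = 2.541×10⁷ m.
At r₁: circular v_c1 = √(μ/r₁) = 7506 m/s; transfer-perigee v_p = √[μ(2/r₁ − 1/a_t)] = 9849 m/s.
At r₂: circular v_c2 = √(μ/r₂) = 3018 m/s; transfer-apogee v_a = √[μ(2/r₂ − 1/a_t)] = 1593 m/s.
Δv₂ = v_c2 − v_a = 1426 m/s.

Δv ≈ 1426 m/s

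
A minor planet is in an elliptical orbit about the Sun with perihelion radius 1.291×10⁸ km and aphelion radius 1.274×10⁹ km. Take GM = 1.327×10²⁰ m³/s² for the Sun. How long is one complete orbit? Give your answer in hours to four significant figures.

Semi-major axis a = (r_p + r_a)/2 = (1.2910×10⁸ + 1.2740×10⁹)/2 = 7.0155×10⁸ km = 7.016×10¹¹ m.
By Kepler's third law T = 2π√(a³/μ) = 2π × 5.101×10⁷ = 3.205×10⁸ s.
= 89030 hours.

T ≈ 89030 hours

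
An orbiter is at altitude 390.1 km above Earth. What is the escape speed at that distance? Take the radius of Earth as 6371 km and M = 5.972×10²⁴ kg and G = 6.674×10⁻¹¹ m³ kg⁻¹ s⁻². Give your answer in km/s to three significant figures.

v_esc ≈ 10.9 km/s

μ = GM = 6.674×10⁻¹¹ × 5.972×10²⁴ = 3.986×10¹⁴ m³/s².
r = 6371 + 390.1 = 6761.1 km = 6.7611×10⁶ m.
Escape speed v_esc = √(2μ/r) = √(2 × 3.986×10¹⁴ / 6.761×10⁶) = √(1.179×10⁸) = 10860 m/s.
= 10.86 km/s.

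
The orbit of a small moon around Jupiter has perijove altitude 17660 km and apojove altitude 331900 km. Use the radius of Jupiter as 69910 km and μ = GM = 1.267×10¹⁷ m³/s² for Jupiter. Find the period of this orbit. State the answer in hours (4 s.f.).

r_p = 69910 + 17660 = 87570 km = 8.7570×10⁷ m.
r_a = 69910 + 331900 = 401810 km = 4.0181×10⁸ m.
Semi-major axis a = (r_p + r_a)/2 = (87570 + 4.0181×10⁵)/2 = 2.4469×10⁵ km = 2.447×10⁸ m.
By Kepler's third law T = 2π√(a³/μ) = 2π × 1.075×10⁴ = 6.756×10⁴ s.
= 18.77 hours.

T ≈ 18.77 hours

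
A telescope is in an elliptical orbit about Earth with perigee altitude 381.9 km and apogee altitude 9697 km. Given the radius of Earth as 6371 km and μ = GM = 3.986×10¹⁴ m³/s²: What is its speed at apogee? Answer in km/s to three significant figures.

r_p = 6371 + 381.9 = 6752.9 km = 6.7529×10⁶ m.
r_a = 6371 + 9697 = 16068 km = 1.6068×10⁷ m.
Semi-major axis a = (r_p + r_a)/2 = 11410 km = 1.141×10⁷ m.
Vis-viva: v² = μ(2/r − 1/a) = 3.986×10¹⁴ × (1.245×10⁻⁷ − 8.764×10⁻⁸) = 1.468×10⁷ m²/s².
v = 3832 m/s = 3.832 km/s.

v ≈ 3.83 km/s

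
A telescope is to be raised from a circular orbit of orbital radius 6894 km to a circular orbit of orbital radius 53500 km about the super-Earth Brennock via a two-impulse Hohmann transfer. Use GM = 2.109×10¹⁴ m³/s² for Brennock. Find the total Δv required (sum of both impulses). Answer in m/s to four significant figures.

r₁ = 6894 km = 6.894×10⁶ m.
r₂ = 53500 km = 5.350×10⁷ m.
Transfer ellipse a_t = (r₁ + r₂)/2 = 3.020×10⁷ m.
At r₁: circular v_c1 = √(μ/r₁) = 5531 m/s; transfer-periapsis v_p = √[μ(2/r₁ − 1/a_t)] = 7362 m/s.
Δv₁ = v_p − v_c1 = 1831 m/s.
At r₂: circular v_c2 = √(μ/r₂) = 1985 m/s; transfer-apoapsis v_a = √[μ(2/r₂ − 1/a_t)] = 948.7 m/s.
Δv₂ = v_c2 − v_a = 1037 m/s.
Total Δv = Δv₁ + Δv₂ = 2868 m/s.

Δv_total ≈ 2868 m/s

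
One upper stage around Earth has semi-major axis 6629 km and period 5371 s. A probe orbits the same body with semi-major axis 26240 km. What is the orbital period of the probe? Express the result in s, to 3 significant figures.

T₂ ≈ 42300 s

Kepler's third law: T² ∝ a³, so T₂ = T₁ (a₂/a₁)^(3/2).
a₂/a₁ = 3.958, (a₂/a₁)^(3/2) = 7.875.
T₂ = 5371 × 7.875 = 42300 s.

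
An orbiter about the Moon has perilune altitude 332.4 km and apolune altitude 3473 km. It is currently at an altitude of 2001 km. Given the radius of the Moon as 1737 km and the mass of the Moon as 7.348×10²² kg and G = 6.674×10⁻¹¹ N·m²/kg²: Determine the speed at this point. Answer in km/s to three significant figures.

v ≈ 1.13 km/s

μ = GM = 6.674×10⁻¹¹ × 7.348×10²² = 4.904×10¹² m³/s².
r_p = 1737 + 332.4 = 2069.4 km = 2.0694×10⁶ m.
r_a = 1737 + 3473 = 5210.0 km = 5.2100×10⁶ m.
r = 1737 + 2001 = 3738.0 km = 3.738×10⁶ m.
Semi-major axis a = (r_p + r_a)/2 = 3639.7 km = 3.640×10⁶ m.
Vis-viva: v² = μ(2/r − 1/a) = 4.904×10¹² × (5.350×10⁻⁷ − 2.747×10⁻⁷) = 1.277×10⁶ m²/s².
v = 1130 m/s = 1.130 km/s.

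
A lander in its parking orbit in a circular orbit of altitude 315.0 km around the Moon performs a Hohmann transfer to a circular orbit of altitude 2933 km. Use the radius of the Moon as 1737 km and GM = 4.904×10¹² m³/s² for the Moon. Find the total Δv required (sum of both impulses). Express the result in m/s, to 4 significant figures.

r₁ = 1737 + 315.0 = 2052.0 km = 2.0520×10⁶ m.
r₂ = 1737 + 2933 = 4670.0 km = 4.6700×10⁶ m.
Transfer ellipse a_t = (r₁ + r₂)/2 = 3.361×10⁶ m.
At r₁: circular v_c1 = √(μ/r₁) = 1546 m/s; transfer-perilune v_p = √[μ(2/r₁ − 1/a_t)] = 1822 m/s.
Δv₁ = v_p − v_c1 = 276.3 m/s.
At r₂: circular v_c2 = √(μ/r₂) = 1025 m/s; transfer-apolune v_a = √[μ(2/r₂ − 1/a_t)] = 800.7 m/s.
Δv₂ = v_c2 − v_a = 224.0 m/s.
Total Δv = Δv₁ + Δv₂ = 500.4 m/s.

Δv_total ≈ 500.4 m/s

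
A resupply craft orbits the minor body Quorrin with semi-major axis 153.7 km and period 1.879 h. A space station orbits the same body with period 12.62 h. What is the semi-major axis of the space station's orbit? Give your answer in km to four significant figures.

Kepler's third law: a³ ∝ T², so a₂ = a₁ (T₂/T₁)^(2/3).
T₂/T₁ = 6.716, (T₂/T₁)^(2/3) = 3.560.
a₂ = 153.7 × 3.560 = 547.1 km.

a₂ ≈ 547.1 km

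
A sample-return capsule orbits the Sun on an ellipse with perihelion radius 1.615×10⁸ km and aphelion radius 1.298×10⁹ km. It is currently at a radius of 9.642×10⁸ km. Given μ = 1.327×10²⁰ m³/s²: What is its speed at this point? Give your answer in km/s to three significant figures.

Semi-major axis a = (r_p + r_a)/2 = 7.2975×10⁸ km = 7.298×10¹¹ m.
Vis-viva: v² = μ(2/r − 1/a) = 1.327×10²⁰ × (2.074×10⁻¹² − 1.370×10⁻¹²) = 9.341×10⁷ m²/s².
v = 9665 m/s = 9.665 km/s.

v ≈ 9.66 km/s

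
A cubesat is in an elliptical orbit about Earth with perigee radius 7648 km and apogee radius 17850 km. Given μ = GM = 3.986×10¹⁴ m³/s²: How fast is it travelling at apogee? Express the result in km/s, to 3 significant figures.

Semi-major axis a = (r_p + r_a)/2 = 12749 km = 1.275×10⁷ m.
Vis-viva: v² = μ(2/r − 1/a) = 3.986×10¹⁴ × (1.120×10⁻⁷ − 7.844×10⁻⁸) = 1.340×10⁷ m²/s².
v = 3660 m/s = 3.660 km/s.

v ≈ 3.66 km/s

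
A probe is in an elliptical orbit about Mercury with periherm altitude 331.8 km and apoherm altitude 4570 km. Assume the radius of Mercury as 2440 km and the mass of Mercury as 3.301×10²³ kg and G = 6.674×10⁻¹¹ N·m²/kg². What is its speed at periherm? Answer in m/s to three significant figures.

μ = GM = 6.674×10⁻¹¹ × 3.301×10²³ = 2.203×10¹³ m³/s².
r_p = 2440 + 331.8 = 2771.8 km = 2.7718×10⁶ m.
r_a = 2440 + 4570 = 7010.0 km = 7.0100×10⁶ m.
Semi-major axis a = (r_p + r_a)/2 = 4890.9 km = 4.891×10⁶ m.
Vis-viva: v² = μ(2/r − 1/a) = 2.203×10¹³ × (7.216×10⁻⁷ − 2.045×10⁻⁷) = 1.139×10⁷ m²/s².
v = 3375 m/s.

v ≈ 3380 m/s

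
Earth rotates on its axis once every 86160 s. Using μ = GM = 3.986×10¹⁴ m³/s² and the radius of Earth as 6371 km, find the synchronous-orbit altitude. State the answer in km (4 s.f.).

h_sync ≈ 35790 km

A synchronous orbit has period T, so by Kepler's third law a = (μT²/4π²)^(1/3).
μT²/4π² = 3.986×10¹⁴ × (8.616×10⁴)² / 39.48 = 7.495×10²² m³.
a = 4.216×10⁷ m = 42163 km.
Altitude h = a − R = 42163 − 6371 = 35792 km.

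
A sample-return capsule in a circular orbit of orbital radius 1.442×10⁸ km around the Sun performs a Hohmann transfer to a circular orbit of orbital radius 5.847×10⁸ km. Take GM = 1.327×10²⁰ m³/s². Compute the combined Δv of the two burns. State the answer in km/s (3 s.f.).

r₁ = 1.442×10⁸ km = 1.442×10¹¹ m.
r₂ = 5.847×10⁸ km = 5.847×10¹¹ m.
Transfer ellipse a_t = (r₁ + r₂)/2 = 3.644×10¹¹ m.
At r₁: circular v_c1 = √(μ/r₁) = 30340 m/s; transfer-perihelion v_p = √[μ(2/r₁ − 1/a_t)] = 38420 m/s.
Δv₁ = v_p − v_c1 = 8088 m/s.
At r₂: circular v_c2 = √(μ/r₂) = 15060 m/s; transfer-aphelion v_a = √[μ(2/r₂ − 1/a_t)] = 9476 m/s.
Δv₂ = v_c2 − v_a = 5589 m/s.
Total Δv = Δv₁ + Δv₂ = 13680 m/s = 13.68 km/s.

Δv_total ≈ 13.7 km/s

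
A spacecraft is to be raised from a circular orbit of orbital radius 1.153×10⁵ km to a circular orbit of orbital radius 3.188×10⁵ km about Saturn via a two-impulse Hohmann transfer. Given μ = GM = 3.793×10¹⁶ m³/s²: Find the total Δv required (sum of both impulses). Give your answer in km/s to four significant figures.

r₁ = 1.153×10⁵ km = 1.153×10⁸ m.
r₂ = 3.188×10⁵ km = 3.188×10⁸ m.
Transfer ellipse a_t = (r₁ + r₂)/2 = 2.170×10⁸ m.
At r₁: circular v_c1 = √(μ/r₁) = 18140 m/s; transfer-perikrone v_p = √[μ(2/r₁ − 1/a_t)] = 21980 m/s.
Δv₁ = v_p − v_c1 = 3844 m/s.
At r₂: circular v_c2 = √(μ/r₂) = 10910 m/s; transfer-apokrone v_a = √[μ(2/r₂ − 1/a_t)] = 7950 m/s.
Δv₂ = v_c2 − v_a = 2958 m/s.
Total Δv = Δv₁ + Δv₂ = 6802 m/s = 6.802 km/s.

Δv_total ≈ 6.802 km/s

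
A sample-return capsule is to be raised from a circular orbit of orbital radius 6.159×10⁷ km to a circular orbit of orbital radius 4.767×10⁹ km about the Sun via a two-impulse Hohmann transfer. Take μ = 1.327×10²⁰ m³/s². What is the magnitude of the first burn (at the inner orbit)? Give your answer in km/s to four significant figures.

r₁ = 6.159×10⁷ km = 6.159×10¹⁰ m.
r₂ = 4.767×10⁹ km = 4.767×10¹² m.
Transfer ellipse a_t = (r₁ + r₂)/2 = 2.414×10¹² m.
At r₁: circular v_c1 = √(μ/r₁) = 46420 m/s; transfer-perihelion v_p = √[μ(2/r₁ − 1/a_t)] = 65220 m/s.
Δv₁ = v_p − v_c1 = 18810 m/s.
= 18.81 km/s.

Δv ≈ 18.81 km/s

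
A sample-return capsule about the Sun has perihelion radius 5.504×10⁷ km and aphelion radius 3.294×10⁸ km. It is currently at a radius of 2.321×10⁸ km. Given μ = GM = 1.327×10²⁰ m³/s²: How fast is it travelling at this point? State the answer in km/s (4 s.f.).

Semi-major axis a = (r_p + r_a)/2 = 1.9222×10⁸ km = 1.922×10¹¹ m.
Vis-viva: v² = μ(2/r − 1/a) = 1.327×10²⁰ × (8.617×10⁻¹² − 5.202×10⁻¹²) = 4.531×10⁸ m²/s².
v = 21290 m/s = 21.29 km/s.

v ≈ 21.29 km/s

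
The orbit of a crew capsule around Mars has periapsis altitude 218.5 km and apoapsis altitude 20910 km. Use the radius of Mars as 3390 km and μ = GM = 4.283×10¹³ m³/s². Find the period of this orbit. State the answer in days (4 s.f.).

r_p = 3390 + 218.5 = 3608.5 km = 3.6085×10⁶ m.
r_a = 3390 + 20910 = 24300 km = 2.4300×10⁷ m.
Semi-major axis a = (r_p + r_a)/2 = (3608.5 + 24300)/2 = 13954 km = 1.395×10⁷ m.
By Kepler's third law T = 2π√(a³/μ) = 2π × 7.965×10³ = 5.005×10⁴ s.
= 0.5792 days.

T ≈ 0.5792 days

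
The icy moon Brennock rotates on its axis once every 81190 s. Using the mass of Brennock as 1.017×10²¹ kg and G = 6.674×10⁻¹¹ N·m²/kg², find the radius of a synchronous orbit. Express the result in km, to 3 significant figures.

r_sync ≈ 2250 km

μ = GM = 6.674×10⁻¹¹ × 1.017×10²¹ = 6.787×10¹⁰ m³/s².
A synchronous orbit has period T, so by Kepler's third law a = (μT²/4π²)^(1/3).
μT²/4π² = 6.787×10¹⁰ × (8.119×10⁴)² / 39.48 = 1.133×10¹⁹ m³.
a = 2.246×10⁶ m = 2246.2 km.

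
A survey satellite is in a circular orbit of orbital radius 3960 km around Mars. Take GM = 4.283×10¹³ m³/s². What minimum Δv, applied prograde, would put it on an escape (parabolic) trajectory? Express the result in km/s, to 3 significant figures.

Δv ≈ 1.36 km/s

r = 3960 km = 3.960×10⁶ m.
Circular speed v_c = √(μ/r) = 3289 m/s.
Escape speed v_esc = √(2μ/r) = √2 × v_c = 4651 m/s.
Δv = v_esc − v_c = 1362 m/s = 1.362 km/s.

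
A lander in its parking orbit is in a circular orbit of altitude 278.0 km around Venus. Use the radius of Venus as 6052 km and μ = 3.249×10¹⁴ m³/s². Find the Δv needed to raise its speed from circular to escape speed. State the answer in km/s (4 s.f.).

r = 6052 + 278.0 = 6330.0 km = 6.3300×10⁶ m.
Circular speed v_c = √(μ/r) = 7164 m/s.
Escape speed v_esc = √(2μ/r) = √2 × v_c = 10130 m/s.
Δv = v_esc − v_c = 2968 m/s = 2.968 km/s.

Δv ≈ 2.968 km/s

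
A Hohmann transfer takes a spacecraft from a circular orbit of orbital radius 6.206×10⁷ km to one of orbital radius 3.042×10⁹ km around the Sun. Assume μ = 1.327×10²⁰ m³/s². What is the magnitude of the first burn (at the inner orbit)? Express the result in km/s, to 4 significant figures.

Δv ≈ 18.50 km/s

r₁ = 6.206×10⁷ km = 6.206×10¹⁰ m.
r₂ = 3.042×10⁹ km = 3.042×10¹² m.
Transfer ellipse a_t = (r₁ + r₂)/2 = 1.552×10¹² m.
At r₁: circular v_c1 = √(μ/r₁) = 46240 m/s; transfer-perihelion v_p = √[μ(2/r₁ − 1/a_t)] = 64740 m/s.
Δv₁ = v_p − v_c1 = 18500 m/s.
= 18.50 km/s.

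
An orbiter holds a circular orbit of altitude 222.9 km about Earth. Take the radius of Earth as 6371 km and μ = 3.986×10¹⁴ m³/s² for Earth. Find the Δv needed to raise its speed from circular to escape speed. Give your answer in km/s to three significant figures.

Δv ≈ 3.22 km/s

r = 6371 + 222.9 = 6593.9 km = 6.5939×10⁶ m.
Circular speed v_c = √(μ/r) = 7775 m/s.
Escape speed v_esc = √(2μ/r) = √2 × v_c = 11000 m/s.
Δv = v_esc − v_c = 3220 m/s = 3.220 km/s.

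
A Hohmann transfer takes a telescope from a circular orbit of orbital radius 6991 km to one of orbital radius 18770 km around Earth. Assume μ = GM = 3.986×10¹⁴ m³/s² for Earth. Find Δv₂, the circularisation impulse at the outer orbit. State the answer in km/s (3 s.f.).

r₁ = 6991 km = 6.991×10⁶ m.
r₂ = 18770 km = 1.877×10⁷ m.
Transfer ellipse a_t = (r₁ + r₂)/2 = 1.288×10⁷ m.
At r₁: circular v_c1 = √(μ/r₁) = 7551 m/s; transfer-perigee v_p = √[μ(2/r₁ − 1/a_t)] = 9115 m/s.
At r₂: circular v_c2 = √(μ/r₂) = 4608 m/s; transfer-apogee v_a = √[μ(2/r₂ − 1/a_t)] = 3395 m/s.
Δv₂ = v_c2 − v_a = 1213 m/s.
= 1.213 km/s.

Δv ≈ 1.21 km/s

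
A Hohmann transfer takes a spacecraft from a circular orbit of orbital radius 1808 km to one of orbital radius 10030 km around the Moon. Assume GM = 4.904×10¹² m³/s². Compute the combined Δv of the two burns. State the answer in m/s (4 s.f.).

Δv_total ≈ 809.7 m/s

r₁ = 1808 km = 1.808×10⁶ m.
r₂ = 10030 km = 1.003×10⁷ m.
Transfer ellipse a_t = (r₁ + r₂)/2 = 5.919×10⁶ m.
At r₁: circular v_c1 = √(μ/r₁) = 1647 m/s; transfer-perilune v_p = √[μ(2/r₁ − 1/a_t)] = 2144 m/s.
Δv₁ = v_p − v_c1 = 497.0 m/s.
At r₂: circular v_c2 = √(μ/r₂) = 699.2 m/s; transfer-apolune v_a = √[μ(2/r₂ − 1/a_t)] = 386.5 m/s.
Δv₂ = v_c2 − v_a = 312.8 m/s.
Total Δv = Δv₁ + Δv₂ = 809.7 m/s.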